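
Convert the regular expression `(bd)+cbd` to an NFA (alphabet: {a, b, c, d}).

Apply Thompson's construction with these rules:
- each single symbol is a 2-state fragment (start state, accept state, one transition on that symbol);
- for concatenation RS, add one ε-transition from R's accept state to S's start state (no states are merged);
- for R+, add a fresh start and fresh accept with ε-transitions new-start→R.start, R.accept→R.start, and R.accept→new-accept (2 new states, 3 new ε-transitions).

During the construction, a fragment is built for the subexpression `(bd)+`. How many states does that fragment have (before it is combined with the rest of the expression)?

6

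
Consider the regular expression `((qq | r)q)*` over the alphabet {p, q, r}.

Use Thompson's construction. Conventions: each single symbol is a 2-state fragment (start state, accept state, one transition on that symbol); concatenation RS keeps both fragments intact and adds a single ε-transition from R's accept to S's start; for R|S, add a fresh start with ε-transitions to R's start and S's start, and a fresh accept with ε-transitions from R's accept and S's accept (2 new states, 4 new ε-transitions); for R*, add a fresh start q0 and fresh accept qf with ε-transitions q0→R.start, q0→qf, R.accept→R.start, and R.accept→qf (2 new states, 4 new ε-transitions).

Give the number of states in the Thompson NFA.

Bottom-up over the parse tree:
Each of the 4 symbol leaves contributes a 2-state fragment.
  qq = 4 states
  qq | r = 8 states
  (qq | r)q = 10 states
  ((qq | r)q)* = 12 states

12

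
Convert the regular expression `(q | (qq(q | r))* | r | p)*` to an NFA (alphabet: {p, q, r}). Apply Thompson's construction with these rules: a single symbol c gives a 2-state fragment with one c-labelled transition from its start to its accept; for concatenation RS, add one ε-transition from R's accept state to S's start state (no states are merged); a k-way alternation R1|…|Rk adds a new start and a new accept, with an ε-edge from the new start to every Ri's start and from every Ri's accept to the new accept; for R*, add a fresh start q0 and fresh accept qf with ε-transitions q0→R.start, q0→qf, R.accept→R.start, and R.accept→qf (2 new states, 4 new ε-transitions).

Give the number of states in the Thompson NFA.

Per subexpression:
Each of the 7 symbol leaves contributes a 2-state fragment.
  q | r — 6 states
  qq(q | r) — 10 states
  (qq(q | r))* — 12 states
  q | (qq(q | r))* | r | p — 20 states
  (q | (qq(q | r))* | r | p)* — 22 states

22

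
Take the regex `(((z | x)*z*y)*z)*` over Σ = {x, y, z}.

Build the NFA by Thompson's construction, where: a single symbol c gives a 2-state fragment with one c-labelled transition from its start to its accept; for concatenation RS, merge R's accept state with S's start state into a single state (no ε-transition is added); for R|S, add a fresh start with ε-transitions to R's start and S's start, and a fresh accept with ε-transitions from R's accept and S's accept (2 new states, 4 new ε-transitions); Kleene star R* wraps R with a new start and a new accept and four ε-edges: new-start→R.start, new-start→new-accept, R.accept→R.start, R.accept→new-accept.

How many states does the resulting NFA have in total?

Bottom-up over the parse tree:
Each of the 5 symbol leaves contributes a 2-state fragment.
  z | x — 6 states
  (z | x)* — 8 states
  z* — 4 states
  (z | x)*z*y — 12 states
  ((z | x)*z*y)* — 14 states
  ((z | x)*z*y)*z — 15 states
  (((z | x)*z*y)*z)* — 17 states

17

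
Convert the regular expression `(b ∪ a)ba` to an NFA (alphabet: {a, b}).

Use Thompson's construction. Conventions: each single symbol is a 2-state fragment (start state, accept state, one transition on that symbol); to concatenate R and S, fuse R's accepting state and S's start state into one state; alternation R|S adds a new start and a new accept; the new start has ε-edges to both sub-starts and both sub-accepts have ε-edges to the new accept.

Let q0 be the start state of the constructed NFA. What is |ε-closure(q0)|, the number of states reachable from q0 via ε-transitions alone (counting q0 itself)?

Work bottom-up. For each fragment F, track |ε-closure(F.start)| and whether F's accept lies in that closure (i.e. whether F accepts ε). A single-symbol fragment has closure size 1 and does not accept ε.
  b ∪ a → |ε-closure| = 1 + 1 + 1 = 3 (the new accept is not ε-reachable since no branch accepts ε)
  (b ∪ a)ba → |ε-closure| equals the left operand's closure size = 3 (its accept is not ε-reachable, so the closure stops there)

3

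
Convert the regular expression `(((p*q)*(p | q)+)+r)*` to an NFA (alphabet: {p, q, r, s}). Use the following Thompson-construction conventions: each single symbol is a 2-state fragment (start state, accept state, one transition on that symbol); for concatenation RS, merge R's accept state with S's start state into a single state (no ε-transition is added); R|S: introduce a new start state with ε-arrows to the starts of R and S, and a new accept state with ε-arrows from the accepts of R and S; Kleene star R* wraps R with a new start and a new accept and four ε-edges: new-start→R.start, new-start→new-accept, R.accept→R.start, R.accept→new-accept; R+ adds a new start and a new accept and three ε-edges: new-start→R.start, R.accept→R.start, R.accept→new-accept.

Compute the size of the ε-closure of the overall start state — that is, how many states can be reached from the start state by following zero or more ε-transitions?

Work bottom-up. For each fragment F, track |ε-closure(F.start)| and whether F's accept lies in that closure (i.e. whether F accepts ε). A single-symbol fragment has closure size 1 and does not accept ε.
  p* → new start has ε-edges to the inner start and to the new accept, so |closure| = 2 + 1 = 3
  p*q → the left operand accepts ε, so the closure extends into the next operand (the shared merged state is already counted); |closure| = 3 + (1−1) = 3
  (p*q)* → the star's fresh start ε-reaches both the body's start and the fresh accept: |closure| = 2 + 3 = 5
  p | q → |closure| = 1 + 1 + 1 = 3 (the new accept is not ε-reachable since no branch accepts ε)
  (p | q)+ → |closure| = 1 + 3 = 4 (the body doesn't accept ε, so the new accept is not reached)
  (p*q)*(p | q)+ → the left operand accepts ε, so the closure extends into the next operand (the shared merged state is already counted); |closure| = 5 + (4−1) = 8
  ((p*q)*(p | q)+)+ → new start ε-reaches only the body's start; the new accept needs a symbol first: |closure| = 1 + 8 = 9
  ((p*q)*(p | q)+)+r → |closure| equals the left operand's closure size = 9 (its accept is not ε-reachable, so the closure stops there)
  (((p*q)*(p | q)+)+r)* → |closure| = 1 (new start) + 9 (body) + 1 (new accept) = 11

11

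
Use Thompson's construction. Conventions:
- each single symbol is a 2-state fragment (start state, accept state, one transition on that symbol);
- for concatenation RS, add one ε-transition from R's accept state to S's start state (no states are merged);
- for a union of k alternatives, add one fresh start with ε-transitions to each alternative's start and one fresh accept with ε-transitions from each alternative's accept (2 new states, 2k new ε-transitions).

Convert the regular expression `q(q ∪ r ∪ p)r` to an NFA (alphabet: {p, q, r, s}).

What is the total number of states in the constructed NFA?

Recursing over subexpressions:
Each of the 5 symbol leaves contributes a 2-state fragment.
  q ∪ r ∪ p → 8 states
  q(q ∪ r ∪ p)r → 12 states

12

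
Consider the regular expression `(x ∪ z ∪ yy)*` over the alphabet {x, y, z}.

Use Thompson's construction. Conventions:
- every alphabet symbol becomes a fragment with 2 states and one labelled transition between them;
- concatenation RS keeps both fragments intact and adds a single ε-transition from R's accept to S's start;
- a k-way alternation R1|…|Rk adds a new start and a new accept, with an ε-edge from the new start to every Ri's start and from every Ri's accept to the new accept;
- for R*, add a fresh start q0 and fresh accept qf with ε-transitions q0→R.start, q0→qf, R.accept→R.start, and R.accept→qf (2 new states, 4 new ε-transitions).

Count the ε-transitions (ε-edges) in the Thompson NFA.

Recursing over subexpressions:
Each of the 4 symbol leaves contributes 0 ε-transitions.
  yy = 1 ε-transition
  x ∪ z ∪ yy = 7 ε-transitions
  (x ∪ z ∪ yy)* = 11 ε-transitions

11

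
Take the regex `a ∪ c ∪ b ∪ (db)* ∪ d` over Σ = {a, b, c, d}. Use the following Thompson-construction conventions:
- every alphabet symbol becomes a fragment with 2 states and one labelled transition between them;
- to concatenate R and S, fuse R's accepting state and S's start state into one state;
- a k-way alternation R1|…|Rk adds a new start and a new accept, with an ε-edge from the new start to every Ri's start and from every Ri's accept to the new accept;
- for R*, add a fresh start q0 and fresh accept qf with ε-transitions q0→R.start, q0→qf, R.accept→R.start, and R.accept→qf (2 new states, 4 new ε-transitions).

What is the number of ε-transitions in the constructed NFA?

14

By structural recursion:
Each of the 6 symbol leaves contributes 0 ε-transitions.
  db = 0 ε-transitions
  (db)* = 4 ε-transitions
  a ∪ c ∪ b ∪ (db)* ∪ d = 14 ε-transitions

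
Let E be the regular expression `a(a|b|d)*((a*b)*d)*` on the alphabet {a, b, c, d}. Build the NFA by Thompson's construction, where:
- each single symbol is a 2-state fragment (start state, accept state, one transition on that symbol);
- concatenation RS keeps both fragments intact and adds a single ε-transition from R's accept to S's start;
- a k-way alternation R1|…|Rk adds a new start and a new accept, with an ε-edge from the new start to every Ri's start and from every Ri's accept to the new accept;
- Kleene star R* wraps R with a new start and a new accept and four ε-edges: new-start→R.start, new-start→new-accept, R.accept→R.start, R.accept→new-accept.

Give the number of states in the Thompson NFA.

Building bottom-up:
Each of the 7 symbol leaves contributes a 2-state fragment.
  a|b|d — 8 states
  (a|b|d)* — 10 states
  a* — 4 states
  a*b — 6 states
  (a*b)* — 8 states
  (a*b)*d — 10 states
  ((a*b)*d)* — 12 states
  a(a|b|d)*((a*b)*d)* — 24 states

24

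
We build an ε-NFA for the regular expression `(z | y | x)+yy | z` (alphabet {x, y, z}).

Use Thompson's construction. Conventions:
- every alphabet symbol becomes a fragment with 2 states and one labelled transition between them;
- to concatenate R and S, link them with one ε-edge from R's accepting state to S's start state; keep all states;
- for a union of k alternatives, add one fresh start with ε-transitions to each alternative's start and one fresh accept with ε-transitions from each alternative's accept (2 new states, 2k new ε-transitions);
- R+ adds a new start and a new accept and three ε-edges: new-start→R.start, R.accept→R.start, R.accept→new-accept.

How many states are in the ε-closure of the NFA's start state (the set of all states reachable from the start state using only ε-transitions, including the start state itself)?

7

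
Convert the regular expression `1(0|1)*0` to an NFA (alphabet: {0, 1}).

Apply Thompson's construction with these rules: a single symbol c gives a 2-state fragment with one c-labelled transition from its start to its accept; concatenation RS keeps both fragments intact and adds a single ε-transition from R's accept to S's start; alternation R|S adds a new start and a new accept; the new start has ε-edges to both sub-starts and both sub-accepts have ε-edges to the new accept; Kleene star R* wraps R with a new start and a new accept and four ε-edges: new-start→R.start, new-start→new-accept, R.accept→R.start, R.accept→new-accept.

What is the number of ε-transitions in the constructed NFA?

10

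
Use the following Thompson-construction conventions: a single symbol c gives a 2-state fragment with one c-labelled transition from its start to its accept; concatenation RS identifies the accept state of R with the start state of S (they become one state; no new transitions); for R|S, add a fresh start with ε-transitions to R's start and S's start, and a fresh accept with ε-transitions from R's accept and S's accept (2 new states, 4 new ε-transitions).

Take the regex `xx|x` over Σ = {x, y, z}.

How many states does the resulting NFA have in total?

7

Bottom-up over the parse tree:
Each of the 3 symbol leaves contributes a 2-state fragment.
  xx → 3 states
  xx|x → 7 states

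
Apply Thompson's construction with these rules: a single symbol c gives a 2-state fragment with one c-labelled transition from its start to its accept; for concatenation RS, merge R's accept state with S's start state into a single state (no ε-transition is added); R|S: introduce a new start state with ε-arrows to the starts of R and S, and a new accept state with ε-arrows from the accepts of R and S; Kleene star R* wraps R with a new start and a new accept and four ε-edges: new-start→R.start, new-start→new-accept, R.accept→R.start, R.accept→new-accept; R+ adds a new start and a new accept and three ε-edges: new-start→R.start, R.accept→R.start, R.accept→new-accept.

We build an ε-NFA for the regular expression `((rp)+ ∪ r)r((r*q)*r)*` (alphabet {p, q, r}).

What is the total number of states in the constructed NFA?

Building bottom-up:
Each of the 7 symbol leaves contributes a 2-state fragment.
  rp = 3 states
  (rp)+ = 5 states
  (rp)+ ∪ r = 9 states
  r* = 4 states
  r*q = 5 states
  (r*q)* = 7 states
  (r*q)*r = 8 states
  ((r*q)*r)* = 10 states
  ((rp)+ ∪ r)r((r*q)*r)* = 19 states

19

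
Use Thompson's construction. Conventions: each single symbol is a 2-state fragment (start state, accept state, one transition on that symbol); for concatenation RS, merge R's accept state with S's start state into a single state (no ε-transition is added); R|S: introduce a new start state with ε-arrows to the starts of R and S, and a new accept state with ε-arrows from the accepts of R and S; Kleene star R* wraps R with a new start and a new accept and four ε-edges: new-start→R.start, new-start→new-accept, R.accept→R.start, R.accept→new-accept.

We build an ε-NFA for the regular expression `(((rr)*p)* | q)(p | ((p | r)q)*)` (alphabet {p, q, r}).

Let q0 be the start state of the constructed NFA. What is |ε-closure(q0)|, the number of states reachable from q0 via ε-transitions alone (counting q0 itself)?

Compute the ε-closure size of each fragment's start state recursively; a symbol fragment's start has no outgoing ε-edge, so its closure is just itself (size 1).
  rr → same as the first factor's closure: C = 1
  (rr)* → C = 1 (new start) + 1 (body) + 1 (new accept) = 3
  (rr)*p → C = 3 + (1−1) = 3 (closure spills across the concat boundary because the left factor accepts ε)
  ((rr)*p)* → the star's fresh start ε-reaches both the body's start and the fresh accept: C = 2 + 3 = 5
  ((rr)*p)* | q → new start ε-reaches every alternative's start; at least one alternative accepts ε, so the union's new accept is reached too: C = 1 + 5 + 1 + 1 = 8
  p | r → C = 1 + 1 + 1 = 3 (the new accept is not ε-reachable since no branch accepts ε)
  (p | r)q → C equals the left operand's closure size = 3 (its accept is not ε-reachable, so the closure stops there)
  ((p | r)q)* → C = 1 (new start) + 3 (body) + 1 (new accept) = 5
  p | ((p | r)q)* → new start ε-reaches every alternative's start; at least one alternative accepts ε, so the union's new accept is reached too: C = 1 + 1 + 5 + 1 = 8
  (((rr)*p)* | q)(p | ((p | r)q)*) → C = 8 + (8−1) = 15 (closure spills across the concat boundary because the left factor accepts ε)

15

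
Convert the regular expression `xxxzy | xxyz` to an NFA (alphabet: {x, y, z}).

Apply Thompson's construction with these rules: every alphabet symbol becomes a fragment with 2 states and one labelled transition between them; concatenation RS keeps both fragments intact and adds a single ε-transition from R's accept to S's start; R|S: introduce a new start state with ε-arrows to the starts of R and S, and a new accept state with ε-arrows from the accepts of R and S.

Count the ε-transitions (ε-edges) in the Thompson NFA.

11

Building bottom-up:
Each of the 9 symbol leaves contributes 0 ε-transitions.
  xxxzy — 4 ε-transitions
  xxyz — 3 ε-transitions
  xxxzy | xxyz — 11 ε-transitions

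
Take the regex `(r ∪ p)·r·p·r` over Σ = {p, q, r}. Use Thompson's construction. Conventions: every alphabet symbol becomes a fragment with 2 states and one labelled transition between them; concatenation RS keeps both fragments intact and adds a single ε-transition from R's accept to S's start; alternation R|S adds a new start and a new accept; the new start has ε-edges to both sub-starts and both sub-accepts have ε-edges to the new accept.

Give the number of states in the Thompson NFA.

12

Recursing over subexpressions:
Each of the 5 symbol leaves contributes a 2-state fragment.
  r ∪ p = 6 states
  (r ∪ p)·r·p·r = 12 states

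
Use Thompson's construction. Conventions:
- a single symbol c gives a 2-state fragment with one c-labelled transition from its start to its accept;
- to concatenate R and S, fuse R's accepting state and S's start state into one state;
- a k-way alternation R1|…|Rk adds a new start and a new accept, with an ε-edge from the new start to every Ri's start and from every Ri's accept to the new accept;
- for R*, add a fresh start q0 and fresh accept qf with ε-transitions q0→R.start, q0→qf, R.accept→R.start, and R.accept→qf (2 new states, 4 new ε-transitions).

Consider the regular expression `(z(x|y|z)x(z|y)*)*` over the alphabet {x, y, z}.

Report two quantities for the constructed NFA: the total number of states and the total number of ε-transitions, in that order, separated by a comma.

19, 18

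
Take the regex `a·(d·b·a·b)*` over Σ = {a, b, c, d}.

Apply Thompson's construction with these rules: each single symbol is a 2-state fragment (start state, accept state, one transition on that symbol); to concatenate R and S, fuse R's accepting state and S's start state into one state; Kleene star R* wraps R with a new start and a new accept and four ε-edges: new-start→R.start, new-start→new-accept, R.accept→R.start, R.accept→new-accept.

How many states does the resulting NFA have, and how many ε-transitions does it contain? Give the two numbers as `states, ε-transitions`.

Building bottom-up:
Each of the 5 symbol leaves contributes 2 states and 0 ε-transitions.
  d·b·a·b : 5 states, 0 ε-transitions
  (d·b·a·b)* : 7 states, 4 ε-transitions
  a·(d·b·a·b)* : 8 states, 4 ε-transitions

8, 4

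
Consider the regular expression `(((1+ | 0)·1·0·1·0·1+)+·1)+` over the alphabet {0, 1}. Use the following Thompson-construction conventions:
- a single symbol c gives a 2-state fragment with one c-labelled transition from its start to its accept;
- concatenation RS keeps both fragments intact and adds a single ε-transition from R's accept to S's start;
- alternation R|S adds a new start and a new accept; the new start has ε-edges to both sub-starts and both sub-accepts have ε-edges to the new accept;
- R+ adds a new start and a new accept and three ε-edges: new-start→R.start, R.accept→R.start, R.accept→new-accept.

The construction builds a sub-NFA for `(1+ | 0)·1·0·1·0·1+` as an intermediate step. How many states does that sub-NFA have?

20

Fragment for `(1+ | 0)·1·0·1·0·1+`:
Each of the 7 symbol leaves contributes a 2-state fragment.
  1+ = 4 states
  1+ | 0 = 8 states
  1+ = 4 states
  (1+ | 0)·1·0·1·0·1+ = 20 states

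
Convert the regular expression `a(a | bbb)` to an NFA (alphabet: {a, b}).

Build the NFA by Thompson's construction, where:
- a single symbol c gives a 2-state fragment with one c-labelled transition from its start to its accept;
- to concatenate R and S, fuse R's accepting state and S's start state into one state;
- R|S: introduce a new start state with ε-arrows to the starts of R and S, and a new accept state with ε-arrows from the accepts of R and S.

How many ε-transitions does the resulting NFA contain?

4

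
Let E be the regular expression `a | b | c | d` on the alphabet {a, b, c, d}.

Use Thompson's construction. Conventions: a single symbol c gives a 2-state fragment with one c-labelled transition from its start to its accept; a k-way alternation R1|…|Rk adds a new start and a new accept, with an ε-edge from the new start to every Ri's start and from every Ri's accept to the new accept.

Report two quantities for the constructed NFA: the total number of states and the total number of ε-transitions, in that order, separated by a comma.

Bottom-up over the parse tree:
Each of the 4 symbol leaves contributes 2 states and 0 ε-transitions.
  a | b | c | d : 10 states, 8 ε-transitions

10, 8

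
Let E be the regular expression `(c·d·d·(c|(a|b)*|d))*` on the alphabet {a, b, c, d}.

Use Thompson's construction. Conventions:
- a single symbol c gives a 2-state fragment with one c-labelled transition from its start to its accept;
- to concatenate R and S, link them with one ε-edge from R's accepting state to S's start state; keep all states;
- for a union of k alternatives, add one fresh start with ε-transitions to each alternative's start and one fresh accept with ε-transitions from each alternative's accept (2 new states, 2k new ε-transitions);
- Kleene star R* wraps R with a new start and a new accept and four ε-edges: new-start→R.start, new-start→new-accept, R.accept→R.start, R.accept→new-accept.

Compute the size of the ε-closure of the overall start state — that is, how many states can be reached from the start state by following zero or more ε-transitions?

3

Let C(F) = |ε-closure(F.start)| within fragment F, and note whether F accepts ε. Symbol fragments have C = 1 and do not accept ε. Then:
  a|b — |ε-closure| = 1 + 1 + 1 = 3 (the new accept is not ε-reachable since no branch accepts ε)
  (a|b)* — |ε-closure| = 1 (new start) + 3 (body) + 1 (new accept) = 5
  c|(a|b)*|d — |ε-closure| = 1 (new start) + (1 + 5 + 1) + 1 (new accept, since some branch ε-reaches its own accept) = 9
  c·d·d·(c|(a|b)*|d) — |ε-closure| equals the left operand's closure size = 1 (its accept is not ε-reachable, so the closure stops there)
  (c·d·d·(c|(a|b)*|d))* — |ε-closure| = 1 (new start) + 1 (body) + 1 (new accept) = 3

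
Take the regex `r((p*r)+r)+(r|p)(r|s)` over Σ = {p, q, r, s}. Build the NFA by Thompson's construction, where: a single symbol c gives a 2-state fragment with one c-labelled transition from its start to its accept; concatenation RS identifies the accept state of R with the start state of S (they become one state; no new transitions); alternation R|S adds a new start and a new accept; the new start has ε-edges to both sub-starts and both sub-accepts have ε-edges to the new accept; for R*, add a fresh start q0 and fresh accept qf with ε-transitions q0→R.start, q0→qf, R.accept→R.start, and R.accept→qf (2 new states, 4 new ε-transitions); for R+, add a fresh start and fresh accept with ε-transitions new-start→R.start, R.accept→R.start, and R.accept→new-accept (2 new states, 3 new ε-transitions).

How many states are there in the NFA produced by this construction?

21

Per subexpression:
Each of the 8 symbol leaves contributes a 2-state fragment.
  p* = 4 states
  p*r = 5 states
  (p*r)+ = 7 states
  (p*r)+r = 8 states
  ((p*r)+r)+ = 10 states
  r|p = 6 states
  r|s = 6 states
  r((p*r)+r)+(r|p)(r|s) = 21 states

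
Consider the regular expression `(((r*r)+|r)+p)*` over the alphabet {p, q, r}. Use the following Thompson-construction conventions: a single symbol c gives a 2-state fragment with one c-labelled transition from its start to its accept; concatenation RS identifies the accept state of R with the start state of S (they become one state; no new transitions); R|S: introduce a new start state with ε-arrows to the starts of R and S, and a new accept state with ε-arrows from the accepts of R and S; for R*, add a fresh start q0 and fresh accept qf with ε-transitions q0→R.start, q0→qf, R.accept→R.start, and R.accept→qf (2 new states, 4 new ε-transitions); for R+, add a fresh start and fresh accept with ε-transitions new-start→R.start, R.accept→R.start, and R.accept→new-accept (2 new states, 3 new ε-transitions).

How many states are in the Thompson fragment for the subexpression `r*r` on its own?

5

Fragment for `r*r`:
Each of the 2 symbol leaves contributes a 2-state fragment.
  r* = 4 states
  r*r = 5 states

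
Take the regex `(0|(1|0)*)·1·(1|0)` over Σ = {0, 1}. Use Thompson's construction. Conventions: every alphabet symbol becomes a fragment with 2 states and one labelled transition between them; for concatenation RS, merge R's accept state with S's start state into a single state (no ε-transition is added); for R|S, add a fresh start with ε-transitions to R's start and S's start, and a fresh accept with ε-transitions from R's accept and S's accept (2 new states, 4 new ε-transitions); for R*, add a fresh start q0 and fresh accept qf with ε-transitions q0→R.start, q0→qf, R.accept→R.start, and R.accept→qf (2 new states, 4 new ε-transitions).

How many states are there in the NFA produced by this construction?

Building bottom-up:
Each of the 6 symbol leaves contributes a 2-state fragment.
  1|0 : 6 states
  (1|0)* : 8 states
  0|(1|0)* : 12 states
  1|0 : 6 states
  (0|(1|0)*)·1·(1|0) : 18 states

18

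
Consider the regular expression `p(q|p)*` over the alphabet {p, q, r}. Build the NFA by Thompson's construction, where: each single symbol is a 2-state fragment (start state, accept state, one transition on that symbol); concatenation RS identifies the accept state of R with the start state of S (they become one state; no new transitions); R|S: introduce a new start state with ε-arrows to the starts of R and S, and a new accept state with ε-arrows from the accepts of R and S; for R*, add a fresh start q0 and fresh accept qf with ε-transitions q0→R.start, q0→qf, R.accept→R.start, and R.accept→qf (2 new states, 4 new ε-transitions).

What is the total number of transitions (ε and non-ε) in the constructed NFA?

By structural recursion:
Each of the 3 symbol leaves contributes 1 transition (1 symbol, 0 ε).
  q|p → 6 transitions (2 symbol, 4 ε)
  (q|p)* → 10 transitions (2 symbol, 8 ε)
  p(q|p)* → 11 transitions (3 symbol, 8 ε)

11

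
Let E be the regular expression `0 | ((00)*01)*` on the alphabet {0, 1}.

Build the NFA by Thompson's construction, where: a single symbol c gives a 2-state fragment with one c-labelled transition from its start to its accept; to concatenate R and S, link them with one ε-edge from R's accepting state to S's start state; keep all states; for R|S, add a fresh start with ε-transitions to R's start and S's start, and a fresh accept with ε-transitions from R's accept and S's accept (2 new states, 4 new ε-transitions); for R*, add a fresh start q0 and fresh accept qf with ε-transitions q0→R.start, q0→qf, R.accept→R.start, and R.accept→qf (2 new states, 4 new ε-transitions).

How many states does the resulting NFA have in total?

Recursing over subexpressions:
Each of the 5 symbol leaves contributes a 2-state fragment.
  00 : 4 states
  (00)* : 6 states
  (00)*01 : 10 states
  ((00)*01)* : 12 states
  0 | ((00)*01)* : 16 states

16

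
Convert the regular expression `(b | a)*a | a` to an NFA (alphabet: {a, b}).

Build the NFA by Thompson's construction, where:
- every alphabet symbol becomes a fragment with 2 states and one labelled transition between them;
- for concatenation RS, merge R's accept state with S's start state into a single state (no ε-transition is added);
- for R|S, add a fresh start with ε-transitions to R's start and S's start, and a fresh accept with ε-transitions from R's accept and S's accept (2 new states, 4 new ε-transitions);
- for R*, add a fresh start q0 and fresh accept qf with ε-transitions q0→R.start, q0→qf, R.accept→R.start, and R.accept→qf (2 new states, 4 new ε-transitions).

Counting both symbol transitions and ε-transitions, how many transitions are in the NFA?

16

Per subexpression:
Each of the 4 symbol leaves contributes 1 transition (1 symbol, 0 ε).
  b | a : 6 transitions (2 symbol, 4 ε)
  (b | a)* : 10 transitions (2 symbol, 8 ε)
  (b | a)*a : 11 transitions (3 symbol, 8 ε)
  (b | a)*a | a : 16 transitions (4 symbol, 12 ε)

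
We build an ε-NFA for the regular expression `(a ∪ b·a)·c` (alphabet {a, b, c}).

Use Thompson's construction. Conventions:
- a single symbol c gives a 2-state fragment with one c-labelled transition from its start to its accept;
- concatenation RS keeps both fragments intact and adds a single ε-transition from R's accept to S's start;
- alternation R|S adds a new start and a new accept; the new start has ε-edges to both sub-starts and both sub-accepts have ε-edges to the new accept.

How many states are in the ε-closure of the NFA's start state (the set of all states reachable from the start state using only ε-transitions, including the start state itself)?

Let C(F) = |ε-closure(F.start)| within fragment F, and note whether F accepts ε. Symbol fragments have C = 1 and do not accept ε. Then:
  b·a : |closure| equals the left operand's closure size = 1 (its accept is not ε-reachable, so the closure stops there)
  a ∪ b·a : new start ε-reaches every alternative's start; none of them accept ε, so the new accept is not reached: |closure| = 1 + 1 + 1 = 3
  (a ∪ b·a)·c : |closure| equals the left operand's closure size = 3 (its accept is not ε-reachable, so the closure stops there)

3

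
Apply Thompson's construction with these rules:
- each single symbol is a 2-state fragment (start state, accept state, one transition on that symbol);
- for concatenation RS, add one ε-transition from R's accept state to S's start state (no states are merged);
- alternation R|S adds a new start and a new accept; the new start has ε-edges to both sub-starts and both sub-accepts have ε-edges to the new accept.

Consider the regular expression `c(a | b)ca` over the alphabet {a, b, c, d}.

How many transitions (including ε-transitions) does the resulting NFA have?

12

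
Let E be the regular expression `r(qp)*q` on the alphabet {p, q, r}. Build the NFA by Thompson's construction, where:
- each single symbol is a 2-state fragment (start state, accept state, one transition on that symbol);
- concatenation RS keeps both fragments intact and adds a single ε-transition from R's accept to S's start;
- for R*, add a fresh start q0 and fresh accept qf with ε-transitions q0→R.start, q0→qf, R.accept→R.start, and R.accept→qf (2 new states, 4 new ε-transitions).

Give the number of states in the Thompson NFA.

By structural recursion:
Each of the 4 symbol leaves contributes a 2-state fragment.
  qp : 4 states
  (qp)* : 6 states
  r(qp)*q : 10 states

10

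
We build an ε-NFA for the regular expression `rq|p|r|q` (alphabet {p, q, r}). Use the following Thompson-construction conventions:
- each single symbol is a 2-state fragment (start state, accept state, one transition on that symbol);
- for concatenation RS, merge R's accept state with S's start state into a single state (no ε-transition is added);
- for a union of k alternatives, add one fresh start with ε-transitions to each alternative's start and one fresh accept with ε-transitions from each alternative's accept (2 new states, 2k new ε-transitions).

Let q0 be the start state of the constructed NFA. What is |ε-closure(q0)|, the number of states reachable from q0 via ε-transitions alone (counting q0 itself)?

5

Let C(F) = |ε-closure(F.start)| within fragment F, and note whether F accepts ε. Symbol fragments have C = 1 and do not accept ε. Then:
  rq → C equals the left operand's closure size = 1 (its accept is not ε-reachable, so the closure stops there)
  rq|p|r|q → new start ε-reaches every alternative's start; none of them accept ε, so the new accept is not reached: C = 1 + 1 + 1 + 1 + 1 = 5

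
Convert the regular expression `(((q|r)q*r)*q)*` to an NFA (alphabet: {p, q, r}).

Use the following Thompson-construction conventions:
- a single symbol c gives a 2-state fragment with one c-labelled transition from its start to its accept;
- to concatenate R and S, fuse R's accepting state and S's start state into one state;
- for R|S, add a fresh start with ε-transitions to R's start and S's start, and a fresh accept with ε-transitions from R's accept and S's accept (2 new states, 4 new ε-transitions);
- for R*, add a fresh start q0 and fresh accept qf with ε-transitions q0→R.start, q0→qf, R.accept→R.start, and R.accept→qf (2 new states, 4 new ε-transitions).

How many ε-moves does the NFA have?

Bottom-up over the parse tree:
Each of the 5 symbol leaves contributes 0 ε-transitions.
  q|r : 4 ε-transitions
  q* : 4 ε-transitions
  (q|r)q*r : 8 ε-transitions
  ((q|r)q*r)* : 12 ε-transitions
  ((q|r)q*r)*q : 12 ε-transitions
  (((q|r)q*r)*q)* : 16 ε-transitions

16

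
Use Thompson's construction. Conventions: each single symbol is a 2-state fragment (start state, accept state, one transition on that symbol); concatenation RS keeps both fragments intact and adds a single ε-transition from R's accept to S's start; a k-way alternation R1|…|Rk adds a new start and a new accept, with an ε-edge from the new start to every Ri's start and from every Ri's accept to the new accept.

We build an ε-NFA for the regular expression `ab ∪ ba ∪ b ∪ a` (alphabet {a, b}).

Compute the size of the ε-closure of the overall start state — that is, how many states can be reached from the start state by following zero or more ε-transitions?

5

Compute the ε-closure size of each fragment's start state recursively; a symbol fragment's start has no outgoing ε-edge, so its closure is just itself (size 1).
  ab : same as the first factor's closure: |closure| = 1
  ba : |closure| equals the left operand's closure size = 1 (its accept is not ε-reachable, so the closure stops there)
  ab ∪ ba ∪ b ∪ a : |closure| = 1 + 1 + 1 + 1 + 1 = 5 (the new accept is not ε-reachable since no branch accepts ε)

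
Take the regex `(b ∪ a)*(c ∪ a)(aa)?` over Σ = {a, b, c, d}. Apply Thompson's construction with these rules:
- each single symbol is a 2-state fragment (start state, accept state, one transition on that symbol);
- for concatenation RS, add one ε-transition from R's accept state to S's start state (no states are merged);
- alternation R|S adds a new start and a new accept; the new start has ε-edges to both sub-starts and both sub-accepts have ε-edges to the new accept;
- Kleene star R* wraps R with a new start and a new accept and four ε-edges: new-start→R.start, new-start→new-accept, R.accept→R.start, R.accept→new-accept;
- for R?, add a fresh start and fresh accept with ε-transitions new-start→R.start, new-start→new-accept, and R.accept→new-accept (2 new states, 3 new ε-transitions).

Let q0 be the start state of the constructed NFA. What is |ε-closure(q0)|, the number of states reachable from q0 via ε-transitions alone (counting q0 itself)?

8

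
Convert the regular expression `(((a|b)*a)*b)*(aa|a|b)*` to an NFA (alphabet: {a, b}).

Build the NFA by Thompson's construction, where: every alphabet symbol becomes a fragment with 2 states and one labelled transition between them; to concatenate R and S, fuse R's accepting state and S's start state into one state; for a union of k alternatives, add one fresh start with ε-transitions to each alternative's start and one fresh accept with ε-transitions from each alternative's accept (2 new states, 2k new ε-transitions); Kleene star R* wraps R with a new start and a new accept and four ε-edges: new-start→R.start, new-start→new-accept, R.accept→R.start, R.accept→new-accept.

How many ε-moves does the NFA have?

By structural recursion:
Each of the 8 symbol leaves contributes 0 ε-transitions.
  a|b → 4 ε-transitions
  (a|b)* → 8 ε-transitions
  (a|b)*a → 8 ε-transitions
  ((a|b)*a)* → 12 ε-transitions
  ((a|b)*a)*b → 12 ε-transitions
  (((a|b)*a)*b)* → 16 ε-transitions
  aa → 0 ε-transitions
  aa|a|b → 6 ε-transitions
  (aa|a|b)* → 10 ε-transitions
  (((a|b)*a)*b)*(aa|a|b)* → 26 ε-transitions

26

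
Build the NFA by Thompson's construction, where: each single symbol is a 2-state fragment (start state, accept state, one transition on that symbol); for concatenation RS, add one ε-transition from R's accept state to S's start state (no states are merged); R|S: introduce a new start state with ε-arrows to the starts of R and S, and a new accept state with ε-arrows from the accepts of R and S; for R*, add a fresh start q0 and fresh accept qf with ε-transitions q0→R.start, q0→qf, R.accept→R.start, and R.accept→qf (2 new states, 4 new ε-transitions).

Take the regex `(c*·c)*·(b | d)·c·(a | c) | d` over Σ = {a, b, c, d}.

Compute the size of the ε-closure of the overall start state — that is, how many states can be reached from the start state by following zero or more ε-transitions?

11

Work bottom-up. For each fragment F, track |ε-closure(F.start)| and whether F's accept lies in that closure (i.e. whether F accepts ε). A single-symbol fragment has closure size 1 and does not accept ε.
  c* — C = 1 (new start) + 1 (body) + 1 (new accept) = 3
  c*·c — C = 3 + 1 = 4 (closure spills across the concat boundary because the left factor accepts ε)
  (c*·c)* — C = 1 (new start) + 4 (body) + 1 (new accept) = 6
  b | d — new start ε-reaches every alternative's start; none of them accept ε, so the new accept is not reached: C = 1 + 1 + 1 = 3
  a | c — new start ε-reaches every alternative's start; none of them accept ε, so the new accept is not reached: C = 1 + 1 + 1 = 3
  (c*·c)*·(b | d)·c·(a | c) — the left operand accepts ε, so the closure extends into the next operand (via the concat ε-link); C = 6 + 3 = 9
  (c*·c)*·(b | d)·c·(a | c) | d — C = 1 + 9 + 1 = 11 (the new accept is not ε-reachable since no branch accepts ε)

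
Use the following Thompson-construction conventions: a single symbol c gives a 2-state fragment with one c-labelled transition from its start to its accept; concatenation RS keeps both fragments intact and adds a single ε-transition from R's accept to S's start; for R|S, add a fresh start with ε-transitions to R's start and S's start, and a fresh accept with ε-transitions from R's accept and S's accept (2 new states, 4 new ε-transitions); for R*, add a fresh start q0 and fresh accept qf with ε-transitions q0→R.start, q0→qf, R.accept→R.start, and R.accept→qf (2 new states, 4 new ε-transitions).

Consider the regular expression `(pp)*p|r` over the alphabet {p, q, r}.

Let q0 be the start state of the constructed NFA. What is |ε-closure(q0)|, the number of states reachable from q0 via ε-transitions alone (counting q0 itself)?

6

Compute the ε-closure size of each fragment's start state recursively; a symbol fragment's start has no outgoing ε-edge, so its closure is just itself (size 1).
  pp — |ε-closure| equals the left operand's closure size = 1 (its accept is not ε-reachable, so the closure stops there)
  (pp)* — the star's fresh start ε-reaches both the body's start and the fresh accept: |ε-closure| = 2 + 1 = 3
  (pp)*p — |ε-closure| = 3 + 1 = 4 (closure spills across the concat boundary because the left factor accepts ε)
  (pp)*p|r — |ε-closure| = 1 + 4 + 1 = 6 (the new accept is not ε-reachable since no branch accepts ε)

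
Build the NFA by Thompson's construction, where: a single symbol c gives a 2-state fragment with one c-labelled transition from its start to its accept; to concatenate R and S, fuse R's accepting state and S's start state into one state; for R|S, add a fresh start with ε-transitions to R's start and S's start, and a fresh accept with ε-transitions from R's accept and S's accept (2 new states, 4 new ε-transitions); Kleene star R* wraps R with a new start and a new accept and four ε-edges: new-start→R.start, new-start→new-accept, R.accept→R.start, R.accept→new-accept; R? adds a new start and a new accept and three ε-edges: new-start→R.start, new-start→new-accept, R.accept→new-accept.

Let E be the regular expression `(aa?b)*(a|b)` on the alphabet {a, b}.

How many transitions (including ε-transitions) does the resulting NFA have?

Building bottom-up:
Each of the 5 symbol leaves contributes 1 transition (1 symbol, 0 ε).
  a? = 4 transitions (1 symbol, 3 ε)
  aa?b = 6 transitions (3 symbol, 3 ε)
  (aa?b)* = 10 transitions (3 symbol, 7 ε)
  a|b = 6 transitions (2 symbol, 4 ε)
  (aa?b)*(a|b) = 16 transitions (5 symbol, 11 ε)

16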